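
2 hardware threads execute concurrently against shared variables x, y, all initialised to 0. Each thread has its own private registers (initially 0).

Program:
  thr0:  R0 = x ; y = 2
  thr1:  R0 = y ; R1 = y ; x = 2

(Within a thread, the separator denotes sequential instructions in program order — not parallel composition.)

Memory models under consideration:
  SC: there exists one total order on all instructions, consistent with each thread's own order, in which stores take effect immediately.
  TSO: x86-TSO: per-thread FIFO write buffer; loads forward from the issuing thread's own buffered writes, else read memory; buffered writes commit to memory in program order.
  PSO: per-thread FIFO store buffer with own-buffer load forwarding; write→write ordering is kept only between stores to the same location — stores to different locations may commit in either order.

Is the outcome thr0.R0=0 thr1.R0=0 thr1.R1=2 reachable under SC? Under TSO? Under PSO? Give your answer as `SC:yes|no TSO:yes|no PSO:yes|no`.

outcome vector order: (thr0.R0,thr1.R0,thr1.R1)
under SC → <0 0 0>, <0 0 2>, <0 2 2>, <2 0 0>
under TSO → <0 0 0>, <0 0 2>, <0 2 2>, <2 0 0>
under PSO → <0 0 0>, <0 0 2>, <0 2 2>, <2 0 0>
target <0 0 2> ∈ {SC,TSO,PSO}

SC:yes TSO:yes PSO:yes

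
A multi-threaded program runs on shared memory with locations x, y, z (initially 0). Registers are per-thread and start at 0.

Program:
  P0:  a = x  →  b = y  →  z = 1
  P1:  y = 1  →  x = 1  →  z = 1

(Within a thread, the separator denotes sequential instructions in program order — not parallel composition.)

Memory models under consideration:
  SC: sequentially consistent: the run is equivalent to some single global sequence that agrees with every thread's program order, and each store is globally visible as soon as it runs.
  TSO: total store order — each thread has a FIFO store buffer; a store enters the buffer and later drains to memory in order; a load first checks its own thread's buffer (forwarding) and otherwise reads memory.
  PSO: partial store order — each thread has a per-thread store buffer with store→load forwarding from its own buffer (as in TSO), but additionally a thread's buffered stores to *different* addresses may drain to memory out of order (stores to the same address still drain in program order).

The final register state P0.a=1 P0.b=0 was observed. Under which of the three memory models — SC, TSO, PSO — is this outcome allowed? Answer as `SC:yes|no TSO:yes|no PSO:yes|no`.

SC:no TSO:no PSO:yes

outcome vector order: (P0.a,P0.b)
under SC → 0/0, 0/1, 1/1
under TSO → 0/0, 0/1, 1/1
under PSO → 0/0, 0/1, 1/0, 1/1
target 1/0 ∈ {PSO}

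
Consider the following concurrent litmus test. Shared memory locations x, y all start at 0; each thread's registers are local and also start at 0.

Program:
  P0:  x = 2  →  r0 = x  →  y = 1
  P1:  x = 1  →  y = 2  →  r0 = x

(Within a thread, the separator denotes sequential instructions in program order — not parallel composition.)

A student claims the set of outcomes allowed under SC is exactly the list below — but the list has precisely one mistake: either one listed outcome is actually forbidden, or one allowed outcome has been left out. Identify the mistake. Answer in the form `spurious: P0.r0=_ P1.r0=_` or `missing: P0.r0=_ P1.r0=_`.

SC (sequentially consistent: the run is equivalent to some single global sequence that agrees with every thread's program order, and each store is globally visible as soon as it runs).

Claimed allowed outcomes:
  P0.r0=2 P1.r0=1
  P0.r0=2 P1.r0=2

outcome vector order: (P0.r0,P1.r0)
[SC] allowed = {11 21 22}
SC∖claimed = {11}

missing: P0.r0=1 P1.r0=1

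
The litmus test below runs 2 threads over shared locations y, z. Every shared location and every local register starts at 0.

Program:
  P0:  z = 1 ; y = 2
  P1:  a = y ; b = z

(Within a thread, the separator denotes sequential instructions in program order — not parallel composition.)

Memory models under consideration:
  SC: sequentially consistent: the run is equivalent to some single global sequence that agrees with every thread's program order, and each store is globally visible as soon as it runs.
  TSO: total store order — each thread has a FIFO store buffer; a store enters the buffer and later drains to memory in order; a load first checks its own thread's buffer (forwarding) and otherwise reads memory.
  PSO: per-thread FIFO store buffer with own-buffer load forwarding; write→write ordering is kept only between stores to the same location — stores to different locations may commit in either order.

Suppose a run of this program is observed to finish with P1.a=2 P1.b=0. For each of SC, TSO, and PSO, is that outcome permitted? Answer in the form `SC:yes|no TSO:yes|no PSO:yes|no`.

outcome vector order: (P1.a,P1.b)
SC (3): <0 0> <0 1> <2 1>
TSO (3): <0 0> <0 1> <2 1>
PSO (4): <0 0> <0 1> <2 0> <2 1>
target <2 0> ∈ {PSO}

SC:no TSO:no PSO:yes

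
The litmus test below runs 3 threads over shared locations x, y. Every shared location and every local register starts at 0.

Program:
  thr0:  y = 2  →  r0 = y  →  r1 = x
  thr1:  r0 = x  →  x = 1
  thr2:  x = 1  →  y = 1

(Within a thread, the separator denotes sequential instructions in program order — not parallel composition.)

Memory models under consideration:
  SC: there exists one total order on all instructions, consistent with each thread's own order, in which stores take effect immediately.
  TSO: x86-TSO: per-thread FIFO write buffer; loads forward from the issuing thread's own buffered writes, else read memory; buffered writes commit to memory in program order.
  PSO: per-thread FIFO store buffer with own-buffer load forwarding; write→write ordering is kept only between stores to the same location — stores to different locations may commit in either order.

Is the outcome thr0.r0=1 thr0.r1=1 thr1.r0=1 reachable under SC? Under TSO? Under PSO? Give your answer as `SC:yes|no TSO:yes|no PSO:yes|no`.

outcome vector order: (thr0.r0,thr0.r1,thr1.r0)
SC: 6 outcomes — {110; 111; 200; 201; 210; 211}
TSO: 6 outcomes — {110; 111; 200; 201; 210; 211}
PSO: 8 outcomes — {100; 101; 110; 111; 200; 201; 210; 211}
target 111 ∈ {SC,TSO,PSO}

SC:yes TSO:yes PSO:yes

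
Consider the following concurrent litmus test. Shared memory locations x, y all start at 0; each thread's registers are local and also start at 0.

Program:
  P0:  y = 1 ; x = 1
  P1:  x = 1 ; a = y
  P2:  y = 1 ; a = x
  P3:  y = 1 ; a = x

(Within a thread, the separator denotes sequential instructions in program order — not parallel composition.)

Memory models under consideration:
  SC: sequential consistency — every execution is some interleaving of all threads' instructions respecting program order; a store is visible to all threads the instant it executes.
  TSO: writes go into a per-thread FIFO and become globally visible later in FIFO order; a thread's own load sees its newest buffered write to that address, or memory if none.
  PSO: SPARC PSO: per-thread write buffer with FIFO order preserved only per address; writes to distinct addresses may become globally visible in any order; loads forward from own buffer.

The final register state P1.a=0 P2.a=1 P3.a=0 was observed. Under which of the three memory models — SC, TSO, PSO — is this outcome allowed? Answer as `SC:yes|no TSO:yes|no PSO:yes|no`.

outcome vector order: (P1.a,P2.a,P3.a)
SC: 5 outcomes — {0/1/1; 1/0/0; 1/0/1; 1/1/0; 1/1/1}
TSO: 8 outcomes — {0/0/0; 0/0/1; 0/1/0; 0/1/1; 1/0/0; 1/0/1; 1/1/0; 1/1/1}
PSO: 8 outcomes — {0/0/0; 0/0/1; 0/1/0; 0/1/1; 1/0/0; 1/0/1; 1/1/0; 1/1/1}
target 0/1/0 ∈ {TSO,PSO}

SC:no TSO:yes PSO:yes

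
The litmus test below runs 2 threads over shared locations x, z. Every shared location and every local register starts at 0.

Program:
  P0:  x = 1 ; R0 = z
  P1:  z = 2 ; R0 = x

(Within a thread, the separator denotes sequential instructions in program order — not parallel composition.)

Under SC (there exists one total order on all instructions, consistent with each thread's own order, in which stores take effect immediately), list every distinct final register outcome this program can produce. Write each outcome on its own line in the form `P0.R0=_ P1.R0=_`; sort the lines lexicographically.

outcome vector order: (P0.R0,P1.R0)
|SC outcomes| = 3

P0.R0=0 P1.R0=1
P0.R0=2 P1.R0=0
P0.R0=2 P1.R0=1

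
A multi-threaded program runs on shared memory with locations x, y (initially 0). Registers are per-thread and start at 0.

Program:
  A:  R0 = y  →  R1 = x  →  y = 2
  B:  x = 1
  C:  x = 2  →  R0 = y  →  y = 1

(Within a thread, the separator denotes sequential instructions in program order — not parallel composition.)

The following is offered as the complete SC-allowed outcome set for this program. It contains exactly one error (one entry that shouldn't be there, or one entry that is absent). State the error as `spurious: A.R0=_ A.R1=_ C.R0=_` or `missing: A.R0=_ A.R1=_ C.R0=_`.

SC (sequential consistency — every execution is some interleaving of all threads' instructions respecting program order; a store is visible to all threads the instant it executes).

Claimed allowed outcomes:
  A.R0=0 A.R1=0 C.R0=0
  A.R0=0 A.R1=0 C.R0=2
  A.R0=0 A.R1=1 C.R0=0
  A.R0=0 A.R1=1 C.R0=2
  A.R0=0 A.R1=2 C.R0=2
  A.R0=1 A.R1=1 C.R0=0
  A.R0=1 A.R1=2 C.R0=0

outcome vector order: (A.R0,A.R1,C.R0)
SC (8): <0 0 0>, <0 0 2>, <0 1 0>, <0 1 2>, <0 2 0>, <0 2 2>, <1 1 0>, <1 2 0>
SC∖claimed = {<0 2 0>}

missing: A.R0=0 A.R1=2 C.R0=0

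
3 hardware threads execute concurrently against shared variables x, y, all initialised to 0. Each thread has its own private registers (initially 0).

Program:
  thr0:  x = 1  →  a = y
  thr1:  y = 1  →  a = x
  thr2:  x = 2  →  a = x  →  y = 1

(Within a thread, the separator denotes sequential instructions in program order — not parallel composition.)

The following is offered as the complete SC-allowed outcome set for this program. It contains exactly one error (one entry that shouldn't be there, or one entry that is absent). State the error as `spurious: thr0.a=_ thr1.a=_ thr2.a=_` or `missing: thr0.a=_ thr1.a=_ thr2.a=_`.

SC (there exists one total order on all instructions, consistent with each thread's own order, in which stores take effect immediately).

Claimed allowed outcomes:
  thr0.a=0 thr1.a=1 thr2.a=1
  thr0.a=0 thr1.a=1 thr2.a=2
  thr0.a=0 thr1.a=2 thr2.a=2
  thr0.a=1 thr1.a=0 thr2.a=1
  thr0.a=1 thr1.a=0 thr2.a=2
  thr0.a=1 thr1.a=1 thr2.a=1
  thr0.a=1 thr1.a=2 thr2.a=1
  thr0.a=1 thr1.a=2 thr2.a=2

missing: thr0.a=1 thr1.a=1 thr2.a=2

outcome vector order: (thr0.a,thr1.a,thr2.a)
[SC] allowed = {(0,1,1) (0,1,2) (0,2,2) (1,0,1) (1,0,2) (1,1,1) (1,1,2) (1,2,1) (1,2,2)}
SC∖claimed = {(1,1,2)}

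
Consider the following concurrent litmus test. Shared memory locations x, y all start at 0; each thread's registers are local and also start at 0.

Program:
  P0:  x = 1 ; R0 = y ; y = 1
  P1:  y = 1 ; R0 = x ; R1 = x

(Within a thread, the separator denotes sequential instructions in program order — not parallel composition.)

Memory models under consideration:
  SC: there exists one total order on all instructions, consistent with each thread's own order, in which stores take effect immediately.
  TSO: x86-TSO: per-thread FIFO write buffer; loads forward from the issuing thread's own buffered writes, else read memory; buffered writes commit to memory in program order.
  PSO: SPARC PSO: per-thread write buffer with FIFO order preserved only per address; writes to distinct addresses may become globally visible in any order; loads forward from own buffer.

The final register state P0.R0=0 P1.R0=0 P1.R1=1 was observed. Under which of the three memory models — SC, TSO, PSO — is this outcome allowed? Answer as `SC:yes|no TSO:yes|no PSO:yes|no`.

outcome vector order: (P0.R0,P1.R0,P1.R1)
SC: 4 outcomes — {(0,1,1); (1,0,0); (1,0,1); (1,1,1)}
TSO: 6 outcomes — {(0,0,0); (0,0,1); (0,1,1); (1,0,0); (1,0,1); (1,1,1)}
PSO: 6 outcomes — {(0,0,0); (0,0,1); (0,1,1); (1,0,0); (1,0,1); (1,1,1)}
target (0,0,1) ∈ {TSO,PSO}

SC:no TSO:yes PSO:yes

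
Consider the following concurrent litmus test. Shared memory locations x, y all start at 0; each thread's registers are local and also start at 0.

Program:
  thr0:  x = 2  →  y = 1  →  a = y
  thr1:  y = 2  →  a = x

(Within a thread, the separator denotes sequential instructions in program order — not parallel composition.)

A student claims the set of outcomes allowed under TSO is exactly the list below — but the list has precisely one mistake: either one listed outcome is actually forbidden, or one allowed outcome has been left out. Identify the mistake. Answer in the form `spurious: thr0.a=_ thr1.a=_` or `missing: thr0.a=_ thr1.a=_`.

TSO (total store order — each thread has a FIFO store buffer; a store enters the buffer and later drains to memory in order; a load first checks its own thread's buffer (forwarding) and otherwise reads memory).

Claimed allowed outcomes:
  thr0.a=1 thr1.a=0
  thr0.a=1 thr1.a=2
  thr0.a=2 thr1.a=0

missing: thr0.a=2 thr1.a=2

outcome vector order: (thr0.a,thr1.a)
[TSO] allowed = {(1,0); (1,2); (2,0); (2,2)}
TSO∖claimed = {(2,2)}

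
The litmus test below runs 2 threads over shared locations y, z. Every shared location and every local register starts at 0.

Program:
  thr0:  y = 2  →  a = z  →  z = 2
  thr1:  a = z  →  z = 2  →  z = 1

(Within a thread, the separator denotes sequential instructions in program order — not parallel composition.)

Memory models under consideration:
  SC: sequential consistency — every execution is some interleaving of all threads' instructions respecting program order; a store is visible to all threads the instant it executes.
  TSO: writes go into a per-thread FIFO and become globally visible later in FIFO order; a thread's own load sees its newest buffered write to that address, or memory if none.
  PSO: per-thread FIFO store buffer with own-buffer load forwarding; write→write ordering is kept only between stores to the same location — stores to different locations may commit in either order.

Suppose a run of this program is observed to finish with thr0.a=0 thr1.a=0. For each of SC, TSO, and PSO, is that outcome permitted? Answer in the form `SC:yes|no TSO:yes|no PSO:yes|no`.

outcome vector order: (thr0.a,thr1.a)
under SC → <0 0>; <0 2>; <1 0>; <2 0>
under TSO → <0 0>; <0 2>; <1 0>; <2 0>
under PSO → <0 0>; <0 2>; <1 0>; <2 0>
target <0 0> ∈ {SC,TSO,PSO}

SC:yes TSO:yes PSO:yes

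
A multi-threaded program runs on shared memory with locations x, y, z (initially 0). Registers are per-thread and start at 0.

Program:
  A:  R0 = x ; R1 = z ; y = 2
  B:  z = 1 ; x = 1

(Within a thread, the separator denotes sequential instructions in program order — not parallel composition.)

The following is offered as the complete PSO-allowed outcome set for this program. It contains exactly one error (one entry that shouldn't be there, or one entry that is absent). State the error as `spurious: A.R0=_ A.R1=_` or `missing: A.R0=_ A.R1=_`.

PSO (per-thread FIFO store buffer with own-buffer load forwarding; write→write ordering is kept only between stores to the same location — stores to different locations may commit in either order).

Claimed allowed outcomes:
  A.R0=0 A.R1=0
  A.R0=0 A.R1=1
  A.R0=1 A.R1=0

outcome vector order: (A.R0,A.R1)
under PSO → 00, 01, 10, 11
PSO∖claimed = {11}

missing: A.R0=1 A.R1=1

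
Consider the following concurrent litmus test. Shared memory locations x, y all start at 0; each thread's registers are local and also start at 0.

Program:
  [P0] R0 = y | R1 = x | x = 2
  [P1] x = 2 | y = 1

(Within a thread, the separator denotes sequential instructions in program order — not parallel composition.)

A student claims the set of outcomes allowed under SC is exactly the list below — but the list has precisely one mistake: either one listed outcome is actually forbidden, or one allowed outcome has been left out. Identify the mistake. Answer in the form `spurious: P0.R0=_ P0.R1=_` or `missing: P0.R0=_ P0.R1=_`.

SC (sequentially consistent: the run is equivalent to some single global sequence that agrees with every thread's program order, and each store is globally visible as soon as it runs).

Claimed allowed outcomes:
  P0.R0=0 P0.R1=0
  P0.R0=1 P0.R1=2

outcome vector order: (P0.R0,P0.R1)
SC (3): 00; 02; 12
SC∖claimed = {02}

missing: P0.R0=0 P0.R1=2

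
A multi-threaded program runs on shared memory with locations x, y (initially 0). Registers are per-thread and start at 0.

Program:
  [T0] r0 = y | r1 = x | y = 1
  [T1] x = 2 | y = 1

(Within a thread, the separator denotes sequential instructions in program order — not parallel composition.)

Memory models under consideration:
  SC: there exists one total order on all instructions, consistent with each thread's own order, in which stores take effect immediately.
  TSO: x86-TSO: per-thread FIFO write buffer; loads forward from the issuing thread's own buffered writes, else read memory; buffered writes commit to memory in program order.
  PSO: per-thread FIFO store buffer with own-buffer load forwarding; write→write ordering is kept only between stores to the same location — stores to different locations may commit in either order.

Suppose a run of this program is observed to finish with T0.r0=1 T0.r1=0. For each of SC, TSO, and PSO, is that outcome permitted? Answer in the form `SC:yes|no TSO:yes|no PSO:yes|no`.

outcome vector order: (T0.r0,T0.r1)
under SC → <0 0> <0 2> <1 2>
under TSO → <0 0> <0 2> <1 2>
under PSO → <0 0> <0 2> <1 0> <1 2>
target <1 0> ∈ {PSO}

SC:no TSO:no PSO:yes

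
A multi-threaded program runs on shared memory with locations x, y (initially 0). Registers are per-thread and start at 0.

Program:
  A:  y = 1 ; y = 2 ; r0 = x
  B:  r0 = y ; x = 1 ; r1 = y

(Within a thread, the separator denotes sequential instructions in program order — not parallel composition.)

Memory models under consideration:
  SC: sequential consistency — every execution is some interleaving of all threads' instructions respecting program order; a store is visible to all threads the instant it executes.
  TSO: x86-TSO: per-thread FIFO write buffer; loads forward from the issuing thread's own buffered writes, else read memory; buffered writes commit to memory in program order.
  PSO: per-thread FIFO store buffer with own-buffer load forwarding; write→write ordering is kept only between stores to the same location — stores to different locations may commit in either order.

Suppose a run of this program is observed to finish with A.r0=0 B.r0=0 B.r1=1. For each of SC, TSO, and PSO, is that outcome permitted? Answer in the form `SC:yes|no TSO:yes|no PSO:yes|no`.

SC:no TSO:yes PSO:yes

outcome vector order: (A.r0,B.r0,B.r1)
SC (9): 002 012 022 100 101 102 111 112 122
TSO (12): 000 001 002 011 012 022 100 101 102 111 112 122
PSO (12): 000 001 002 011 012 022 100 101 102 111 112 122
target 001 ∈ {TSO,PSO}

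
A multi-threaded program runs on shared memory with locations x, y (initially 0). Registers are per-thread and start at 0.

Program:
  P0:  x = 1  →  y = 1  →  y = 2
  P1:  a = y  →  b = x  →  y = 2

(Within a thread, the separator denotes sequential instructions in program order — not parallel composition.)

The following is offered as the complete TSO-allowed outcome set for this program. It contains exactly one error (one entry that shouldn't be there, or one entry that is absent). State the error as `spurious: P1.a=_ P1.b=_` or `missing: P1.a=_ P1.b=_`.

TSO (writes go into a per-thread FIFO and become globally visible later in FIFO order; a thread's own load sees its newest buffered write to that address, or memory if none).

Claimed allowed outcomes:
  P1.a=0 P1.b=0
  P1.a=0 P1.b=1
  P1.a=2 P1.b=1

missing: P1.a=1 P1.b=1

outcome vector order: (P1.a,P1.b)
TSO: 4 outcomes — {(0,0) (0,1) (1,1) (2,1)}
TSO∖claimed = {(1,1)}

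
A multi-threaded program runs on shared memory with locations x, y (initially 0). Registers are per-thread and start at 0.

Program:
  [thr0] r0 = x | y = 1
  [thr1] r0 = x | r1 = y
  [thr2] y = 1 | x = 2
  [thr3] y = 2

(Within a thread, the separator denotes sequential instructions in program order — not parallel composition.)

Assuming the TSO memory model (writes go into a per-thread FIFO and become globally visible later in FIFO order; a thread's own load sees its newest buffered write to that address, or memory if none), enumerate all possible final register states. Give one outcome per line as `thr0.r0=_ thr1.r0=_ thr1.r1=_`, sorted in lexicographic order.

thr0.r0=0 thr1.r0=0 thr1.r1=0
thr0.r0=0 thr1.r0=0 thr1.r1=1
thr0.r0=0 thr1.r0=0 thr1.r1=2
thr0.r0=0 thr1.r0=2 thr1.r1=1
thr0.r0=0 thr1.r0=2 thr1.r1=2
thr0.r0=2 thr1.r0=0 thr1.r1=0
thr0.r0=2 thr1.r0=0 thr1.r1=1
thr0.r0=2 thr1.r0=0 thr1.r1=2
thr0.r0=2 thr1.r0=2 thr1.r1=1
thr0.r0=2 thr1.r0=2 thr1.r1=2

outcome vector order: (thr0.r0,thr1.r0,thr1.r1)
|TSO outcomes| = 10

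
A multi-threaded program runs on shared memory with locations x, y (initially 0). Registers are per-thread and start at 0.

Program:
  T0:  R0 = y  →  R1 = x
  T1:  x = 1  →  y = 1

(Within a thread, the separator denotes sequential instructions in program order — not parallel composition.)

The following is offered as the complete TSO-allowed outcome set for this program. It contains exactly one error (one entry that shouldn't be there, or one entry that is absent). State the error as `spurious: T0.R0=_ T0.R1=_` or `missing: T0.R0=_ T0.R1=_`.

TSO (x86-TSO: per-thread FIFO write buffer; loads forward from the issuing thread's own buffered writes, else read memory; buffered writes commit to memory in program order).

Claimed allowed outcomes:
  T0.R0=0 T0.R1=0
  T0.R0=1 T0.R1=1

outcome vector order: (T0.R0,T0.R1)
TSO: 3 outcomes — {(0,0) (0,1) (1,1)}
TSO∖claimed = {(0,1)}

missing: T0.R0=0 T0.R1=1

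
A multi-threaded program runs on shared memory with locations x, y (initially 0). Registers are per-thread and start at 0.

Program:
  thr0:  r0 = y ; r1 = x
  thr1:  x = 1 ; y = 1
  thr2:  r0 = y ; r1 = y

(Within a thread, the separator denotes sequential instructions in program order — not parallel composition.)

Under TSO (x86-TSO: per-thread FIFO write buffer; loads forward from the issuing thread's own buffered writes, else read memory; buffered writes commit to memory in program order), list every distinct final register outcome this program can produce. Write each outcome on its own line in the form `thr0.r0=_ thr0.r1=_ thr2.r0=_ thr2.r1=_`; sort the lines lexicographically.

outcome vector order: (thr0.r0,thr0.r1,thr2.r0,thr2.r1)
|TSO outcomes| = 9

thr0.r0=0 thr0.r1=0 thr2.r0=0 thr2.r1=0
thr0.r0=0 thr0.r1=0 thr2.r0=0 thr2.r1=1
thr0.r0=0 thr0.r1=0 thr2.r0=1 thr2.r1=1
thr0.r0=0 thr0.r1=1 thr2.r0=0 thr2.r1=0
thr0.r0=0 thr0.r1=1 thr2.r0=0 thr2.r1=1
thr0.r0=0 thr0.r1=1 thr2.r0=1 thr2.r1=1
thr0.r0=1 thr0.r1=1 thr2.r0=0 thr2.r1=0
thr0.r0=1 thr0.r1=1 thr2.r0=0 thr2.r1=1
thr0.r0=1 thr0.r1=1 thr2.r0=1 thr2.r1=1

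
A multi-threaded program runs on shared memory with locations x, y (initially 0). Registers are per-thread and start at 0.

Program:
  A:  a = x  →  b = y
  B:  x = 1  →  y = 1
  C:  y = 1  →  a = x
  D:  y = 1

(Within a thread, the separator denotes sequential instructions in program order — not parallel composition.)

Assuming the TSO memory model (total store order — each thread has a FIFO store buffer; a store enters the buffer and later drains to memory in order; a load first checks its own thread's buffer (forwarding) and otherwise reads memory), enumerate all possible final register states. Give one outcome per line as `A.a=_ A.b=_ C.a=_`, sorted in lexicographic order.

outcome vector order: (A.a,A.b,C.a)
|TSO outcomes| = 8

A.a=0 A.b=0 C.a=0
A.a=0 A.b=0 C.a=1
A.a=0 A.b=1 C.a=0
A.a=0 A.b=1 C.a=1
A.a=1 A.b=0 C.a=0
A.a=1 A.b=0 C.a=1
A.a=1 A.b=1 C.a=0
A.a=1 A.b=1 C.a=1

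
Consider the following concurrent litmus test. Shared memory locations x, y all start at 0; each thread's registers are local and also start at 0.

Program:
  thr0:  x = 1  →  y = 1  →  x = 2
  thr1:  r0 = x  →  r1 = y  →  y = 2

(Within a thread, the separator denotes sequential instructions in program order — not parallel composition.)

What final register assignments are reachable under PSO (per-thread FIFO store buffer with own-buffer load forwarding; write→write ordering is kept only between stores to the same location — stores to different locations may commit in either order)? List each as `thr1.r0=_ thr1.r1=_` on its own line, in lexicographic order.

outcome vector order: (thr1.r0,thr1.r1)
|PSO outcomes| = 6

thr1.r0=0 thr1.r1=0
thr1.r0=0 thr1.r1=1
thr1.r0=1 thr1.r1=0
thr1.r0=1 thr1.r1=1
thr1.r0=2 thr1.r1=0
thr1.r0=2 thr1.r1=1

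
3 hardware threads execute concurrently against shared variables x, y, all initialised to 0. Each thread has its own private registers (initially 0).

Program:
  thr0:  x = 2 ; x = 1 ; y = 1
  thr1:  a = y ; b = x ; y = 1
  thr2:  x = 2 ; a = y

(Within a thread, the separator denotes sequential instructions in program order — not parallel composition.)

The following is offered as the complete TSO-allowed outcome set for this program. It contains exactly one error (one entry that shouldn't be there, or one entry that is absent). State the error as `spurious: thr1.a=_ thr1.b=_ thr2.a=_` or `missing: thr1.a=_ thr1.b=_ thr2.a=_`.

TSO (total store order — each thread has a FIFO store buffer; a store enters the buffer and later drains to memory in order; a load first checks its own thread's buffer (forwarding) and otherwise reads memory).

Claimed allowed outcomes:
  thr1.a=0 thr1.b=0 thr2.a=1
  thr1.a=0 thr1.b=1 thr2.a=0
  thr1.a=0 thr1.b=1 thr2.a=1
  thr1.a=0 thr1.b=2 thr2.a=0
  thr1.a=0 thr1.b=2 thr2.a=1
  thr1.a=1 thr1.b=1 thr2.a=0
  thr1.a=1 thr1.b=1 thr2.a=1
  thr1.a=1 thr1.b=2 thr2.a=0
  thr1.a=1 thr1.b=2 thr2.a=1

outcome vector order: (thr1.a,thr1.b,thr2.a)
TSO: 10 outcomes — {(0,0,0), (0,0,1), (0,1,0), (0,1,1), (0,2,0), (0,2,1), (1,1,0), (1,1,1), (1,2,0), (1,2,1)}
TSO∖claimed = {(0,0,0)}

missing: thr1.a=0 thr1.b=0 thr2.a=0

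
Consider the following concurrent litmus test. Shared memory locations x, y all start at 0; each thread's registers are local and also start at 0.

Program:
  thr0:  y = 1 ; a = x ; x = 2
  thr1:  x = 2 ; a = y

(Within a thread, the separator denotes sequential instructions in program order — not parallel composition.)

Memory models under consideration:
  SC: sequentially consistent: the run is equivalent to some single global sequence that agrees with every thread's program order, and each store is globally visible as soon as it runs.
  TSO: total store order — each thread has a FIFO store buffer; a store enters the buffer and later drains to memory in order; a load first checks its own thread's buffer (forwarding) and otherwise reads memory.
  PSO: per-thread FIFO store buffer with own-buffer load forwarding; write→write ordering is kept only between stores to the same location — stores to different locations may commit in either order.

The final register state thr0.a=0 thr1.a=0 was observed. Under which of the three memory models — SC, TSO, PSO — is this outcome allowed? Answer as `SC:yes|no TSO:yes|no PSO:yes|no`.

SC:no TSO:yes PSO:yes

outcome vector order: (thr0.a,thr1.a)
SC: 3 outcomes — {01, 20, 21}
TSO: 4 outcomes — {00, 01, 20, 21}
PSO: 4 outcomes — {00, 01, 20, 21}
target 00 ∈ {TSO,PSO}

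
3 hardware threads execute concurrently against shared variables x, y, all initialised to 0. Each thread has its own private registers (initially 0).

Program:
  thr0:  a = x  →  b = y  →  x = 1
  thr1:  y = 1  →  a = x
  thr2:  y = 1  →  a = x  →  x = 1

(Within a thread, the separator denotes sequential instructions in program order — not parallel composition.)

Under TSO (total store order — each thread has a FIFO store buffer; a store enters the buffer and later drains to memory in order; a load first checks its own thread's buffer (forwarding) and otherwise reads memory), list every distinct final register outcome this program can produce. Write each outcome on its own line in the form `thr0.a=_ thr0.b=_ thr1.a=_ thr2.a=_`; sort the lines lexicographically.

outcome vector order: (thr0.a,thr0.b,thr1.a,thr2.a)
|TSO outcomes| = 10

thr0.a=0 thr0.b=0 thr1.a=0 thr2.a=0
thr0.a=0 thr0.b=0 thr1.a=0 thr2.a=1
thr0.a=0 thr0.b=0 thr1.a=1 thr2.a=0
thr0.a=0 thr0.b=0 thr1.a=1 thr2.a=1
thr0.a=0 thr0.b=1 thr1.a=0 thr2.a=0
thr0.a=0 thr0.b=1 thr1.a=0 thr2.a=1
thr0.a=0 thr0.b=1 thr1.a=1 thr2.a=0
thr0.a=0 thr0.b=1 thr1.a=1 thr2.a=1
thr0.a=1 thr0.b=1 thr1.a=0 thr2.a=0
thr0.a=1 thr0.b=1 thr1.a=1 thr2.a=0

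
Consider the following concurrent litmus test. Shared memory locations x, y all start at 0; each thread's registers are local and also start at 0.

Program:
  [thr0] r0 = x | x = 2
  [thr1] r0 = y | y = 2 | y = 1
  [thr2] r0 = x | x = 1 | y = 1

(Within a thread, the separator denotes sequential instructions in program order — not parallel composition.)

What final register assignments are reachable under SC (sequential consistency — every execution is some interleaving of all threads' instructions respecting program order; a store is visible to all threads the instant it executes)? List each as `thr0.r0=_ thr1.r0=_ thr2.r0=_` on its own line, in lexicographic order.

thr0.r0=0 thr1.r0=0 thr2.r0=0
thr0.r0=0 thr1.r0=0 thr2.r0=2
thr0.r0=0 thr1.r0=1 thr2.r0=0
thr0.r0=0 thr1.r0=1 thr2.r0=2
thr0.r0=1 thr1.r0=0 thr2.r0=0
thr0.r0=1 thr1.r0=1 thr2.r0=0

outcome vector order: (thr0.r0,thr1.r0,thr2.r0)
|SC outcomes| = 6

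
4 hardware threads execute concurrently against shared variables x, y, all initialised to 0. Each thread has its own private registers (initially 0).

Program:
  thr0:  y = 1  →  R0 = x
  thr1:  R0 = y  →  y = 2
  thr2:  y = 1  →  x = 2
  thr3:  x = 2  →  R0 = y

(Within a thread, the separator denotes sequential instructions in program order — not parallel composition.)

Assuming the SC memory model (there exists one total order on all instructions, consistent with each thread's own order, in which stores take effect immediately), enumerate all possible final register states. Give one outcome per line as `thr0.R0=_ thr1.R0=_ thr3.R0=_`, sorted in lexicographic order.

thr0.R0=0 thr1.R0=0 thr3.R0=1
thr0.R0=0 thr1.R0=0 thr3.R0=2
thr0.R0=0 thr1.R0=1 thr3.R0=1
thr0.R0=0 thr1.R0=1 thr3.R0=2
thr0.R0=2 thr1.R0=0 thr3.R0=0
thr0.R0=2 thr1.R0=0 thr3.R0=1
thr0.R0=2 thr1.R0=0 thr3.R0=2
thr0.R0=2 thr1.R0=1 thr3.R0=0
thr0.R0=2 thr1.R0=1 thr3.R0=1
thr0.R0=2 thr1.R0=1 thr3.R0=2

outcome vector order: (thr0.R0,thr1.R0,thr3.R0)
|SC outcomes| = 10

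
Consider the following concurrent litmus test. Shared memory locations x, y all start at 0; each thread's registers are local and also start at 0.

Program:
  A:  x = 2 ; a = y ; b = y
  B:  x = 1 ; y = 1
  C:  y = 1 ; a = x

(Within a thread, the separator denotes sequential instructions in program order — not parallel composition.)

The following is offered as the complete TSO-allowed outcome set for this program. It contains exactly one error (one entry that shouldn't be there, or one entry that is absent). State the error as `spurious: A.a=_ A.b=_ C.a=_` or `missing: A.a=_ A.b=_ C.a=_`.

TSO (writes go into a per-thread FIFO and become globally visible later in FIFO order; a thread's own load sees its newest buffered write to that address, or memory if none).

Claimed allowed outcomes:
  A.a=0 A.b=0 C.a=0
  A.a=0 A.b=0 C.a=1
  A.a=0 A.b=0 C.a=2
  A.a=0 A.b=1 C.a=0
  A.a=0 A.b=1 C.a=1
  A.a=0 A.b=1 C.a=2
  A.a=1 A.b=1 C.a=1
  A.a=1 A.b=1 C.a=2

outcome vector order: (A.a,A.b,C.a)
[TSO] allowed = {0/0/0 0/0/1 0/0/2 0/1/0 0/1/1 0/1/2 1/1/0 1/1/1 1/1/2}
TSO∖claimed = {1/1/0}

missing: A.a=1 A.b=1 C.a=0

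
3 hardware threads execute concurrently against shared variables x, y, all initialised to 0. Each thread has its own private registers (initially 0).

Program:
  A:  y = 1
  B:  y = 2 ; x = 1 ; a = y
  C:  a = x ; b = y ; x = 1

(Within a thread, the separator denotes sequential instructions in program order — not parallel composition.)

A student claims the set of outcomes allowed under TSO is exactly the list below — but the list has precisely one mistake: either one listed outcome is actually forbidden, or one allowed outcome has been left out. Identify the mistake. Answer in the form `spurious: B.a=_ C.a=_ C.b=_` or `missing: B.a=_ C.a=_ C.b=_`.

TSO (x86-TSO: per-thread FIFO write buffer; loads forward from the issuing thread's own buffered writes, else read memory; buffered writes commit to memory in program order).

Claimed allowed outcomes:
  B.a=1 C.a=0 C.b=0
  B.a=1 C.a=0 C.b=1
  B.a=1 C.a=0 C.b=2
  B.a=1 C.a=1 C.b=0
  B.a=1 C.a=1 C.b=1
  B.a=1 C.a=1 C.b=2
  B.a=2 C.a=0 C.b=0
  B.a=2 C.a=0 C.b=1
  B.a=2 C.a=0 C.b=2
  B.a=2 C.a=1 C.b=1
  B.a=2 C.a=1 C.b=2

outcome vector order: (B.a,C.a,C.b)
TSO: 10 outcomes — {100; 101; 102; 111; 112; 200; 201; 202; 211; 212}
claimed∖TSO = {110}

spurious: B.a=1 C.a=1 C.b=0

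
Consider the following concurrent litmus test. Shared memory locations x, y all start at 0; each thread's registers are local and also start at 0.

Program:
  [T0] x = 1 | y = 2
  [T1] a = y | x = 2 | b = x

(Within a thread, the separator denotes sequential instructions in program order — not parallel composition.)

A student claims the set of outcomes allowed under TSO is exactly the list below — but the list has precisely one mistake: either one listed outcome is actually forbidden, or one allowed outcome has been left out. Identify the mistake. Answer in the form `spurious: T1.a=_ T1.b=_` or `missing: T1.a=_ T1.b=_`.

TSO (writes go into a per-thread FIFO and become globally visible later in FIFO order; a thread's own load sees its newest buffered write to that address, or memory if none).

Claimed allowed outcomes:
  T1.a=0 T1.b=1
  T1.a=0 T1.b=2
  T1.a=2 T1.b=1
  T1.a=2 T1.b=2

outcome vector order: (T1.a,T1.b)
TSO (3): (0,1), (0,2), (2,2)
claimed∖TSO = {(2,1)}

spurious: T1.a=2 T1.b=1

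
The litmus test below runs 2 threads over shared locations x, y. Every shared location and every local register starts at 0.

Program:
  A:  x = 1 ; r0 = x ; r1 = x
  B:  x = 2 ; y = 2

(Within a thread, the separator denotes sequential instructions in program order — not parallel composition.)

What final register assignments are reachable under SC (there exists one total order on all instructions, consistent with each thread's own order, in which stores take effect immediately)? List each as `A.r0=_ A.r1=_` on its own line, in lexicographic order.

outcome vector order: (A.r0,A.r1)
|SC outcomes| = 3

A.r0=1 A.r1=1
A.r0=1 A.r1=2
A.r0=2 A.r1=2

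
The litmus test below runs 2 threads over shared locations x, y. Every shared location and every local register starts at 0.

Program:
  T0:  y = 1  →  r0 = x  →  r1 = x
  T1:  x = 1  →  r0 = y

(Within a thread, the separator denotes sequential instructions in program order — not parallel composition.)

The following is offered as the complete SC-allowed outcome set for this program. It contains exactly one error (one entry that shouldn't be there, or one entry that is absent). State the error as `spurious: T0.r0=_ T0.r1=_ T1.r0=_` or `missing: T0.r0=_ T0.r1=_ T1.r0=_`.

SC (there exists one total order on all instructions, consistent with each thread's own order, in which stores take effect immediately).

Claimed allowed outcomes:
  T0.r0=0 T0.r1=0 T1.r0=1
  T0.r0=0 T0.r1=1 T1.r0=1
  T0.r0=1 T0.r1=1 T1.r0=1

missing: T0.r0=1 T0.r1=1 T1.r0=0

outcome vector order: (T0.r0,T0.r1,T1.r0)
[SC] allowed = {(0,0,1) (0,1,1) (1,1,0) (1,1,1)}
SC∖claimed = {(1,1,0)}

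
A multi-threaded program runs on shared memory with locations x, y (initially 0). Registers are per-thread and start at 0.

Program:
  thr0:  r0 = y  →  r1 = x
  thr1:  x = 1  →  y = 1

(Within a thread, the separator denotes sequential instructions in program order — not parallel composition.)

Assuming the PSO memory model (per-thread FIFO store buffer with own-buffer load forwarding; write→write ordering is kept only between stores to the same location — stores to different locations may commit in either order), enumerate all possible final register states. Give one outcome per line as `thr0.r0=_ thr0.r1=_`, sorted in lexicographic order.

thr0.r0=0 thr0.r1=0
thr0.r0=0 thr0.r1=1
thr0.r0=1 thr0.r1=0
thr0.r0=1 thr0.r1=1

outcome vector order: (thr0.r0,thr0.r1)
|PSO outcomes| = 4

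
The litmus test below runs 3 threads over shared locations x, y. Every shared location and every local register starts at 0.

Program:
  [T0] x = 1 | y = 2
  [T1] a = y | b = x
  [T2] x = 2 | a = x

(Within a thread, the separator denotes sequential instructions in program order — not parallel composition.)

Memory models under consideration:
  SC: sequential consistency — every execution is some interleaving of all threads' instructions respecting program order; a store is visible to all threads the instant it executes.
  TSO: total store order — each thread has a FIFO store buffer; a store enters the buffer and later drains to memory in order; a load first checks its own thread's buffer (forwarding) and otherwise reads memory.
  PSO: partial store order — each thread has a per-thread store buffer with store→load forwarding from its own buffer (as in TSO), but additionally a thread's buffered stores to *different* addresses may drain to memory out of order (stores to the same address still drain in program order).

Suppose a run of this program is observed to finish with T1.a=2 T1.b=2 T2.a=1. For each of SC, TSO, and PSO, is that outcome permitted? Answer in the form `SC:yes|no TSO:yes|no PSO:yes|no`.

SC:no TSO:no PSO:yes

outcome vector order: (T1.a,T1.b,T2.a)
SC (9): 0/0/1; 0/0/2; 0/1/1; 0/1/2; 0/2/1; 0/2/2; 2/1/1; 2/1/2; 2/2/2
TSO (9): 0/0/1; 0/0/2; 0/1/1; 0/1/2; 0/2/1; 0/2/2; 2/1/1; 2/1/2; 2/2/2
PSO (12): 0/0/1; 0/0/2; 0/1/1; 0/1/2; 0/2/1; 0/2/2; 2/0/1; 2/0/2; 2/1/1; 2/1/2; 2/2/1; 2/2/2
target 2/2/1 ∈ {PSO}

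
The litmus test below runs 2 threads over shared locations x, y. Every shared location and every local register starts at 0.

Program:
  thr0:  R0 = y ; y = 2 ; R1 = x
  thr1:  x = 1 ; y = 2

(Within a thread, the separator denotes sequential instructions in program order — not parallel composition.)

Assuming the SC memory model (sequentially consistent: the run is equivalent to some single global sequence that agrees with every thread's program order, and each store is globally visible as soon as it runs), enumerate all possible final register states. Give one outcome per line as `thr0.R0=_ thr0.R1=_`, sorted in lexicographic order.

outcome vector order: (thr0.R0,thr0.R1)
|SC outcomes| = 3

thr0.R0=0 thr0.R1=0
thr0.R0=0 thr0.R1=1
thr0.R0=2 thr0.R1=1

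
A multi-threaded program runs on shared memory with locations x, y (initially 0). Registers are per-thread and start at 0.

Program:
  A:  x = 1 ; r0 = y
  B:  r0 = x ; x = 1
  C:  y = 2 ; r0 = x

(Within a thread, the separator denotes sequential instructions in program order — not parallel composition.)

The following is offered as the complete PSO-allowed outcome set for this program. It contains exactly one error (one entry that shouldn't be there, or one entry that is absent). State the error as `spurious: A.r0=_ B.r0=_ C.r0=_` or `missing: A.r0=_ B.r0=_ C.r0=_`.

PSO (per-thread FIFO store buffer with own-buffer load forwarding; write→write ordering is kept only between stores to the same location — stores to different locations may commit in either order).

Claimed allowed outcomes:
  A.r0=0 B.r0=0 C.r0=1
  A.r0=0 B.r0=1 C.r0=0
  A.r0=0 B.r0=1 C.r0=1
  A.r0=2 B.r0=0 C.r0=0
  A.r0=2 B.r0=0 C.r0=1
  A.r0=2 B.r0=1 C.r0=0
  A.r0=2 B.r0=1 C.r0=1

outcome vector order: (A.r0,B.r0,C.r0)
[PSO] allowed = {(0,0,0) (0,0,1) (0,1,0) (0,1,1) (2,0,0) (2,0,1) (2,1,0) (2,1,1)}
PSO∖claimed = {(0,0,0)}

missing: A.r0=0 B.r0=0 C.r0=0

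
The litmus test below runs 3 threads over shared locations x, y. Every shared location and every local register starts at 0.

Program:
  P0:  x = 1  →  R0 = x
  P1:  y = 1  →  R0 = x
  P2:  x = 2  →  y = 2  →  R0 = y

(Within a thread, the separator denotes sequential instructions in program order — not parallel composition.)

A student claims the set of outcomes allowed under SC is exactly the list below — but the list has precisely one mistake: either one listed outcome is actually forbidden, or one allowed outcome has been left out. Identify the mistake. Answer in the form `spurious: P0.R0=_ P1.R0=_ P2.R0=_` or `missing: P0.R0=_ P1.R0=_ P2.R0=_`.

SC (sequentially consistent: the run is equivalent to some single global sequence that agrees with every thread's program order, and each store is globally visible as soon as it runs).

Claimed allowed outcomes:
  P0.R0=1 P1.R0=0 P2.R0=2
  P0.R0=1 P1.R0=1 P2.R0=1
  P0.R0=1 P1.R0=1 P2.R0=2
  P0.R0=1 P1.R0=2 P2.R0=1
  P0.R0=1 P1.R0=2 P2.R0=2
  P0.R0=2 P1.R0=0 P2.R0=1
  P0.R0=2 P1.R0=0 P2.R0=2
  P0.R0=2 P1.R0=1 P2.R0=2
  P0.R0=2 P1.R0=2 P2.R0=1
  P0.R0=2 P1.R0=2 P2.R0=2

spurious: P0.R0=2 P1.R0=0 P2.R0=1

outcome vector order: (P0.R0,P1.R0,P2.R0)
SC: 9 outcomes — {<1 0 2> <1 1 1> <1 1 2> <1 2 1> <1 2 2> <2 0 2> <2 1 2> <2 2 1> <2 2 2>}
claimed∖SC = {<2 0 1>}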